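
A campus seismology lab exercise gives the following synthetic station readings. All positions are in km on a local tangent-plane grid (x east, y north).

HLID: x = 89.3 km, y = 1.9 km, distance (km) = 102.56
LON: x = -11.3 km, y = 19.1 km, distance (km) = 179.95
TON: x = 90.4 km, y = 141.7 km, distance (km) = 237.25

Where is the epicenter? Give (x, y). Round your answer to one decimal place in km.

(130.1, -92.2)

Circle about each station: (x − 89.3)² + (y − 1.9)² = 102.56²; (x + 11.3)² + (y − 19.1)² = 179.95²; (x − 90.4)² + (y − 141.7)² = 237.25².
Subtracting the HLID equation from the LON and TON equations removes the quadratic terms:
-201.2 x + 34.4 y = -29349.05
2.2 x + 279.6 y = -25496.06
Solving the 2×2 system: x ≈ 130.1, y ≈ -92.2 km.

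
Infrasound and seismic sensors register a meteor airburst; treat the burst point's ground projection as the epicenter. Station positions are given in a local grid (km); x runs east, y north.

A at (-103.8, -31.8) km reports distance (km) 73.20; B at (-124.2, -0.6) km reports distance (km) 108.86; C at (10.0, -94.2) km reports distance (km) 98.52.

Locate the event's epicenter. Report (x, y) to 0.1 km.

Circle about each station: (x + 103.8)² + (y + 31.8)² = 73.20²; (x + 124.2)² + (y + 0.6)² = 108.86²; (x − 10.0)² + (y + 94.2)² = 98.52².
Subtracting the A equation from the B and C equations removes the quadratic terms:
-40.8 x + 62.4 y = -2851.94
227.6 x − 124.8 y = -7159.99
Solving the 2×2 system: x ≈ -88.1, y ≈ -103.3 km.
Check against A (with the unrounded x, y): √((x + 103.8)²+(y + 31.8)²) = 73.21 ≈ 73.20 km. ✓

x ≈ -88.1 km, y ≈ -103.3 km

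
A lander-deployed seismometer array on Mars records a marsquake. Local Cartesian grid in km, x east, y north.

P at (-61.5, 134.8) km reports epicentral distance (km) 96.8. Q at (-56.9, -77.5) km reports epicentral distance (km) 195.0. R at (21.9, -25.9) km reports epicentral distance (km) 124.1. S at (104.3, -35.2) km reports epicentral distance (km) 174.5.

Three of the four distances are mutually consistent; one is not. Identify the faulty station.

S

Solve using three stations at a time. Using P, Q, R (subtract circle equations pairwise → linear system) gives (x, y) ≈ (28.0, 98.0).
Distances from that point to each station vs reported:
  P: calculated 96.8 vs reported 96.8 → residual 0.0 km
  Q: calculated 195.0 vs reported 195.0 → residual 0.0 km
  R: calculated 124.1 vs reported 124.1 → residual 0.0 km
  S: calculated 153.5 vs reported 174.5 → residual 21.0 km
P, Q, R are mutually consistent (residuals ≈ 0); S is off by 21.0 km.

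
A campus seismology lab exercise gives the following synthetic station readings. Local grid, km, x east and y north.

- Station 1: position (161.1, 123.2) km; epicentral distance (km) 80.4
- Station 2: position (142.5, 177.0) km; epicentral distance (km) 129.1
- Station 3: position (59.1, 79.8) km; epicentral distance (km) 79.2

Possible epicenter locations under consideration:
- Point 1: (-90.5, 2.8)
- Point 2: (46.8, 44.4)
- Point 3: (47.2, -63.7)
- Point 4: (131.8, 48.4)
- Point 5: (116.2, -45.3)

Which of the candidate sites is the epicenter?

Point 4

For each candidate, compare |candidate − station| to the reported distance:
Point 1: residuals Station 1 198.5, Station 2 161.8, Station 3 89.1 → max 198.5 km
Point 2: residuals Station 1 58.4, Station 2 34.4, Station 3 41.7 → max 58.4 km
Point 3: residuals Station 1 138.5, Station 2 129.8, Station 3 64.8 → max 138.5 km
Point 4: residuals Station 1 0.1, Station 2 0.1, Station 3 0.0 → max 0.1 km
Point 5: residuals Station 1 94.0, Station 2 94.8, Station 3 58.3 → max 94.8 km
Only Point 4 has all residuals ≈ 0.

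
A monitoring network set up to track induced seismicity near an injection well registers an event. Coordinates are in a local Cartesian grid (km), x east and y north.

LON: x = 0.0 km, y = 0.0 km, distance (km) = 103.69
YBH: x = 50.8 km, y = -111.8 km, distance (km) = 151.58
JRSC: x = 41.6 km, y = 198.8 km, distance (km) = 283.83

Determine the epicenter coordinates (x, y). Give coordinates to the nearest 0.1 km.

x ≈ -89.0 km, y ≈ -53.2 km

Circle about each station: x² + y² = 103.69²; (x − 50.8)² + (y + 111.8)² = 151.58²; (x − 41.6)² + (y − 198.8)² = 283.83².
Subtracting pairs of circle equations eliminates x²+y² and gives linear equations (the radical axes):
101.6 x − 223.6 y = 2855.00
83.2 x + 397.6 y = -28555.85
Solving the 2×2 system: x ≈ -89.0, y ≈ -53.2 km.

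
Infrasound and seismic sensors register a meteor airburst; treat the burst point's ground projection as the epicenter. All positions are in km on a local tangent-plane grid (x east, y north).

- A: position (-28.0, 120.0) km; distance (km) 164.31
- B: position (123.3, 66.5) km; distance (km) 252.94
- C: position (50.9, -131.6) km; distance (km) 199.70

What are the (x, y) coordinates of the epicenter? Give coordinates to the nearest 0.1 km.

Circle about each station: (x + 28.0)² + (y − 120.0)² = 164.31²; (x − 123.3)² + (y − 66.5)² = 252.94²; (x − 50.9)² + (y + 131.6)² = 199.70².
Subtracting the A equation from the B and C equations removes the quadratic terms:
302.6 x − 107.0 y = -32539.73
157.8 x − 503.2 y = -8156.94
Solving the 2×2 system: x ≈ -114.5, y ≈ -19.7 km.

x ≈ -114.5 km, y ≈ -19.7 km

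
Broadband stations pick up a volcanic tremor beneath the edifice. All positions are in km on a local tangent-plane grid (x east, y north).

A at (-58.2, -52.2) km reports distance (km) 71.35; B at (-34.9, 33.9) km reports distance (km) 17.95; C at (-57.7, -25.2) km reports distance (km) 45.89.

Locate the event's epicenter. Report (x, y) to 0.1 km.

Circle about each station: (x + 58.2)² + (y + 52.2)² = 71.35²; (x + 34.9)² + (y − 33.9)² = 17.95²; (x + 57.7)² + (y + 25.2)² = 45.89².
Subtracting pairs of circle equations eliminates x²+y² and gives linear equations (the radical axes):
46.6 x + 172.2 y = 1023.76
1.0 x + 54.0 y = 837.18
Solving the 2×2 system: x ≈ -37.9, y ≈ 16.2 km.

-37.9 km east, 16.2 km north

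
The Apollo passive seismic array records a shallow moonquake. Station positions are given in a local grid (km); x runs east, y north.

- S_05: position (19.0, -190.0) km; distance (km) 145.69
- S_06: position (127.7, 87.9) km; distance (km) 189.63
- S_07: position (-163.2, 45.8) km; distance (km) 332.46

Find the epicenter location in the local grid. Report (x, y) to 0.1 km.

Circle about each station: (x − 19.0)² + (y + 190.0)² = 145.69²; (x − 127.7)² + (y − 87.9)² = 189.63²; (x + 163.2)² + (y − 45.8)² = 332.46².
Subtracting the S_05 equation from the S_06 and S_07 equations removes the quadratic terms:
217.4 x + 555.8 y = -27161.26
-364.4 x + 471.6 y = -97033.20
Solving the 2×2 system: x ≈ 134.8, y ≈ -101.6 km.
Check against S_05 (with the unrounded x, y): √((x − 19.0)²+(y + 190.0)²) = 145.69 ≈ 145.69 km. ✓

(134.8, -101.6)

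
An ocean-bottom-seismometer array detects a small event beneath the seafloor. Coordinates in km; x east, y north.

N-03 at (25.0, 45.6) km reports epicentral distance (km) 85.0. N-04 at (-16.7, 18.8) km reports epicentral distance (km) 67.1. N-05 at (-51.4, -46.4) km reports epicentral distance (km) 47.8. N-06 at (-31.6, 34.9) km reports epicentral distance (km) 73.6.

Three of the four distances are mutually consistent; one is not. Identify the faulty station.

N-04

Solve using three stations at a time. Using N-03, N-05, N-06 (subtract circle equations pairwise → linear system) gives (x, y) ≈ (-5.3, -33.8).
Distances from that point to each station vs reported:
  N-03: calculated 85.0 vs reported 85.0 → residual 0.0 km
  N-04: calculated 53.9 vs reported 67.1 → residual 13.2 km
  N-05: calculated 47.8 vs reported 47.8 → residual 0.0 km
  N-06: calculated 73.6 vs reported 73.6 → residual 0.0 km
N-03, N-05, N-06 are mutually consistent (residuals ≈ 0); N-04 is off by 13.2 km.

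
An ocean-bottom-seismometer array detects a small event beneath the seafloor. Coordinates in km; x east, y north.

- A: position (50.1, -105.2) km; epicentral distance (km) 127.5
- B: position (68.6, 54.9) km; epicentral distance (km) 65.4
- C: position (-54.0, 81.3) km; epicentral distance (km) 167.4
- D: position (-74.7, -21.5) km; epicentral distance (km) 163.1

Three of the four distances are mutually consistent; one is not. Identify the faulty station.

A

Solve using three stations at a time. Using B, C, D (subtract circle equations pairwise → linear system) gives (x, y) ≈ (87.8, -7.7).
Distances from that point to each station vs reported:
  A: calculated 104.6 vs reported 127.5 → residual 22.9 km
  B: calculated 65.4 vs reported 65.4 → residual 0.0 km
  C: calculated 167.4 vs reported 167.4 → residual 0.0 km
  D: calculated 163.1 vs reported 163.1 → residual 0.0 km
B, C, D are mutually consistent (residuals ≈ 0); A is off by 22.9 km.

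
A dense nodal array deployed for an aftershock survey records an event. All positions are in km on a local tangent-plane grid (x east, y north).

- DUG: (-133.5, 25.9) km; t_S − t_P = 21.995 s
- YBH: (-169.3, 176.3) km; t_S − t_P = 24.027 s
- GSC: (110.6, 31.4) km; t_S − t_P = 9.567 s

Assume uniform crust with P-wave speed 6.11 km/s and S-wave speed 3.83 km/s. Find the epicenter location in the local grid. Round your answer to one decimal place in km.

(71.1, 121.3)

Distance from S−P lag: d = Δt · v_P v_S / (v_P − v_S) = Δt · (6.11·3.83)/(6.11−3.83) ≈ 10.2637·Δt.
So d_DUG = 225.75, d_YBH = 246.61, d_GSC = 98.19 km.
Circle about each station: (x + 133.5)² + (y − 25.9)² = 225.75²; (x + 169.3)² + (y − 176.3)² = 246.61²; (x − 110.6)² + (y − 31.4)² = 98.19².
Subtracting pairs of circle equations eliminates x²+y² and gives linear equations (the radical axes):
-71.6 x + 300.8 y = 31397.69
488.2 x + 11.0 y = 36047.05
Solving the 2×2 system: x ≈ 71.1, y ≈ 121.3 km.
Check against DUG (with the unrounded x, y): √((x + 133.5)²+(y − 25.9)²) = 225.75 ≈ 225.75 km. ✓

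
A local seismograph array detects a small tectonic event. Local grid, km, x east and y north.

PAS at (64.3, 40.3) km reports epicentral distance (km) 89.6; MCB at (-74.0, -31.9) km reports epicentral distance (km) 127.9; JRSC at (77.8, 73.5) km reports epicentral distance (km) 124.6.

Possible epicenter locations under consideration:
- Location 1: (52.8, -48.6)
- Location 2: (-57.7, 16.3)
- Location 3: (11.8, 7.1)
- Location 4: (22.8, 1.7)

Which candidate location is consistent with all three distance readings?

Location 1

For each candidate, compare |candidate − station| to the reported distance:
Location 1: residuals PAS 0.0, MCB 0.0, JRSC 0.0 → max 0.0 km
Location 2: residuals PAS 34.7, MCB 77.0, JRSC 22.5 → max 77.0 km
Location 3: residuals PAS 27.5, MCB 33.7, JRSC 31.0 → max 33.7 km
Location 4: residuals PAS 32.9, MCB 25.4, JRSC 34.2 → max 34.2 km
Only Location 1 has all residuals ≈ 0.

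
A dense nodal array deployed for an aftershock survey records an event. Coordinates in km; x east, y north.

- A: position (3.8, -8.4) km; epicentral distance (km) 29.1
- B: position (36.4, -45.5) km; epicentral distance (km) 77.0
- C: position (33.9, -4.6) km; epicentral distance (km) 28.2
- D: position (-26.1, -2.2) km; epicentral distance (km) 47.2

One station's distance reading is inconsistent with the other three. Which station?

Solve using three stations at a time. Using A, C, D (subtract circle equations pairwise → linear system) gives (x, y) ≈ (16.7, 17.5).
Distances from that point to each station vs reported:
  A: calculated 28.9 vs reported 29.1 → residual 0.2 km
  B: calculated 66.0 vs reported 77.0 → residual 11.0 km
  C: calculated 28.0 vs reported 28.2 → residual 0.2 km
  D: calculated 47.1 vs reported 47.2 → residual 0.1 km
A, C, D are mutually consistent (residuals ≈ 0); B is off by 11.0 km.

B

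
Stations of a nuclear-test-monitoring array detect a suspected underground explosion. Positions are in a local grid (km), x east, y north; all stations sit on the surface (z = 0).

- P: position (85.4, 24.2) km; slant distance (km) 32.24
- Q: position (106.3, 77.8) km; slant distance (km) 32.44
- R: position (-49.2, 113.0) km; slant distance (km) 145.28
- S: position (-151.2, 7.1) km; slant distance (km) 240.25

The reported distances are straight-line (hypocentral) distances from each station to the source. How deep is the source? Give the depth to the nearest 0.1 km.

Each station gives a sphere (x−x_i)² + (y−y_i)² + z² = d_i² (stations at z=0).
Subtracting the P sphere from Q and R: z² cancels, leaving linear equations in x and y:
41.8 x + 107.2 y = 9460.79
-269.2 x + 177.6 y = -12756.02
Solving: x ≈ 84.000, y ≈ 55.500 km (keep extra digits for the depth step; rounded: 84.0, 55.5).
Then from the P sphere: z² = 32.24² − (x − 85.4)² − (y − 24.2)² with x = 84.000, y = 55.500, so z ≈ 7.600 ≈ 7.6 km.

depth ≈ 7.6 km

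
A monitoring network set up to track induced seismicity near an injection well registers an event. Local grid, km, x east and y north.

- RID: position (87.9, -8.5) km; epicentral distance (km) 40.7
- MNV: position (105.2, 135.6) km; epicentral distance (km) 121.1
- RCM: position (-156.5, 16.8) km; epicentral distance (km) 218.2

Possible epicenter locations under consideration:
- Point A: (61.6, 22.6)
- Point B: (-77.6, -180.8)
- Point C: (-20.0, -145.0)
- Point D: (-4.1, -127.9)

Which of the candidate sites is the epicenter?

For each candidate, compare |candidate − station| to the reported distance:
Point A: residuals RID 0.0, MNV 0.0, RCM 0.0 → max 0.0 km
Point B: residuals RID 198.2, MNV 244.3, RCM 5.4 → max 244.3 km
Point C: residuals RID 133.3, MNV 186.2, RCM 6.5 → max 186.2 km
Point D: residuals RID 110.0, MNV 164.2, RCM 8.0 → max 164.2 km
Only Point A has all residuals ≈ 0.

Point A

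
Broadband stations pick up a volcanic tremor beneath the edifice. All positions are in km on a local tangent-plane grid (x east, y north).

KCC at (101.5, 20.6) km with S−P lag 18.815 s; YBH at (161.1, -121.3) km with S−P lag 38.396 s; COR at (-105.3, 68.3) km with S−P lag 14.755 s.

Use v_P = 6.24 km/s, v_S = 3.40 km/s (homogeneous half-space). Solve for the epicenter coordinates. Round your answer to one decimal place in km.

-4.5 km east, 112.9 km north

Distance from S−P lag: d = Δt · v_P v_S / (v_P − v_S) = Δt · (6.24·3.40)/(6.24−3.40) ≈ 7.4704·Δt.
So d_KCC = 140.56, d_YBH = 286.83, d_COR = 110.23 km.
Circle about each station: (x − 101.5)² + (y − 20.6)² = 140.56²; (x − 161.1)² + (y + 121.3)² = 286.83²; (x + 105.3)² + (y − 68.3)² = 110.23².
Subtracting the KCC equation from the YBH and COR equations removes the quadratic terms:
119.2 x − 283.8 y = -32574.05
-413.6 x + 95.4 y = 12632.83
Solving the 2×2 system: x ≈ -4.5, y ≈ 112.9 km.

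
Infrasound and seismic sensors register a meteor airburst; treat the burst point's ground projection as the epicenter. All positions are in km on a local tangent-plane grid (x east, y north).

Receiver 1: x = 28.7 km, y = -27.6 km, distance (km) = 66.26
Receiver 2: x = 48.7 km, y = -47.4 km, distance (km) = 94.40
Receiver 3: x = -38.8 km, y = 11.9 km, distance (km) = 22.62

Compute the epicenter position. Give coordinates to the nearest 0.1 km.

Circle about each station: (x − 28.7)² + (y + 27.6)² = 66.26²; (x − 48.7)² + (y + 47.4)² = 94.40²; (x + 38.8)² + (y − 11.9)² = 22.62².
Subtracting the Receiver 1 equation from the Receiver 2 and Receiver 3 equations removes the quadratic terms:
40.0 x − 39.6 y = -1487.97
-135.0 x + 79.0 y = 3940.32
Solving the 2×2 system: x ≈ -17.6, y ≈ 19.8 km.
Check against Receiver 1 (with the unrounded x, y): √((x − 28.7)²+(y + 27.6)²) = 66.26 ≈ 66.26 km. ✓

(-17.6, 19.8)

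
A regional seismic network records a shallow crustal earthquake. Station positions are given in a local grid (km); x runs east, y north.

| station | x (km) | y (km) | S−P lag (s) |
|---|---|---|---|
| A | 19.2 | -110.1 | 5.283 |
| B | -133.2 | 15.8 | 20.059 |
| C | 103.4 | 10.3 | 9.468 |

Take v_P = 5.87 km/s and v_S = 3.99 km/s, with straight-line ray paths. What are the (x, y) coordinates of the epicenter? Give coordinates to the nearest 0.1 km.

Distance from S−P lag: d = Δt · v_P v_S / (v_P − v_S) = Δt · (5.87·3.99)/(5.87−3.99) ≈ 12.4581·Δt.
So d_A = 65.82, d_B = 249.90, d_C = 117.95 km.
Circle about each station: (x − 19.2)² + (y + 110.1)² = 65.82²; (x + 133.2)² + (y − 15.8)² = 249.90²; (x − 103.4)² + (y − 10.3)² = 117.95².
Subtracting pairs of circle equations eliminates x²+y² and gives linear equations (the radical axes):
-304.8 x + 251.8 y = -52616.51
168.4 x + 240.8 y = -11272.93
Solving the 2×2 system: x ≈ 84.9, y ≈ -106.2 km.

(84.9, -106.2)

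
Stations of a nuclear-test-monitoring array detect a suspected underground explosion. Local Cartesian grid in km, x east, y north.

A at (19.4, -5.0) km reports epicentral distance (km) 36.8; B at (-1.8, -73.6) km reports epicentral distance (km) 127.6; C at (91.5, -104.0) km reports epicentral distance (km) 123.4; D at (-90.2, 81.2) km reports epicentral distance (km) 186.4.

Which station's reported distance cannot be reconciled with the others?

A

Solve using three stations at a time. Using B, C, D (subtract circle equations pairwise → linear system) gives (x, y) ≈ (85.8, 19.4).
Distances from that point to each station vs reported:
  A: calculated 70.7 vs reported 36.8 → residual 33.9 km
  B: calculated 127.7 vs reported 127.6 → residual 0.1 km
  C: calculated 123.5 vs reported 123.4 → residual 0.1 km
  D: calculated 186.5 vs reported 186.4 → residual 0.1 km
B, C, D are mutually consistent (residuals ≈ 0); A is off by 33.9 km.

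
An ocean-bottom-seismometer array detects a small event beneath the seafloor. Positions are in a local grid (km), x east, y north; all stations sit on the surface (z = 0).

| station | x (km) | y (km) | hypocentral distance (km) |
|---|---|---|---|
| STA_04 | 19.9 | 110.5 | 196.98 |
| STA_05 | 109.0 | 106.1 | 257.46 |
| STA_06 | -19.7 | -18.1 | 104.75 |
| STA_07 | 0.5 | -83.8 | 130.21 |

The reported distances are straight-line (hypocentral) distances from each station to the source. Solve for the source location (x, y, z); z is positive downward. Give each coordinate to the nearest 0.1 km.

(-96.7, -32.2, 69.6)

Each station gives a sphere (x−x_i)² + (y−y_i)² + z² = d_i² (stations at z=0).
Subtracting the STA_04 sphere from STA_05 and STA_06: z² cancels, leaving linear equations in x and y:
178.2 x − 8.8 y = -16952.58
-79.2 x − 257.2 y = 15938.00
Solving: x ≈ -96.722, y ≈ -32.184 km (keep extra digits for the depth step; rounded: -96.7, -32.2).
Then from the STA_04 sphere: z² = 196.98² − (x − 19.9)² − (y − 110.5)² with x = -96.722, y = -32.184, so z ≈ 69.582 ≈ 69.6 km.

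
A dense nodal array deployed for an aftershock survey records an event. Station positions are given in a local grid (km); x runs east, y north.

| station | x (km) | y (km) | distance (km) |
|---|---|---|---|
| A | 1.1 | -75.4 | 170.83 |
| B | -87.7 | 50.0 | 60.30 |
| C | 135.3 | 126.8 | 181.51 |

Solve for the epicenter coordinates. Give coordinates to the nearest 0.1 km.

x ≈ -42.4 km, y ≈ 89.8 km

Circle about each station: (x − 1.1)² + (y + 75.4)² = 170.83²; (x + 87.7)² + (y − 50.0)² = 60.30²; (x − 135.3)² + (y − 126.8)² = 181.51².
Subtracting the A equation from the B and C equations removes the quadratic terms:
-177.6 x + 250.8 y = 30051.72
268.4 x + 404.4 y = 24934.97
Solving the 2×2 system: x ≈ -42.4, y ≈ 89.8 km.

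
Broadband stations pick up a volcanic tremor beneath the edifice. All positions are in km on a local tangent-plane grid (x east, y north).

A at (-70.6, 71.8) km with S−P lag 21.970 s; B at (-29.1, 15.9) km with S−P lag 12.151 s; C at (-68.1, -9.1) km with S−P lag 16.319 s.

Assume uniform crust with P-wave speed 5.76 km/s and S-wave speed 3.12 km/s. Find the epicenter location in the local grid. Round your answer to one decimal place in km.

x ≈ 41.5 km, y ≈ -27.2 km

Distance from S−P lag: d = Δt · v_P v_S / (v_P − v_S) = Δt · (5.76·3.12)/(5.76−3.12) ≈ 6.8073·Δt.
So d_A = 149.56, d_B = 82.72, d_C = 111.09 km.
Circle about each station: (x + 70.6)² + (y − 71.8)² = 149.56²; (x + 29.1)² + (y − 15.9)² = 82.72²; (x + 68.1)² + (y + 9.1)² = 111.09².
Subtracting the A equation from the B and C equations removes the quadratic terms:
83.0 x − 111.8 y = 6485.62
5.0 x − 161.8 y = 4608.03
Solving the 2×2 system: x ≈ 41.5, y ≈ -27.2 km.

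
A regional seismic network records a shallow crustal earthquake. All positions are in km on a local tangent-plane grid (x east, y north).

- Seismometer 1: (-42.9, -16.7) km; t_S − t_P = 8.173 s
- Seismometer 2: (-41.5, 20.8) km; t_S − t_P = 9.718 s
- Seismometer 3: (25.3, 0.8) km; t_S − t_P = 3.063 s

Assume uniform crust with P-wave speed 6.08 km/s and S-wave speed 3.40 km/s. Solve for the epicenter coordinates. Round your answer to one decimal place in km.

Distance from S−P lag: d = Δt · v_P v_S / (v_P − v_S) = Δt · (6.08·3.40)/(6.08−3.40) ≈ 7.7134·Δt.
So d_Seismometer 1 = 63.04, d_Seismometer 2 = 74.96, d_Seismometer 3 = 23.63 km.
Circle about each station: (x + 42.9)² + (y + 16.7)² = 63.04²; (x + 41.5)² + (y − 20.8)² = 74.96²; (x − 25.3)² + (y − 0.8)² = 23.63².
Subtracting pairs of circle equations eliminates x²+y² and gives linear equations (the radical axes):
2.8 x + 75.0 y = -1609.37
136.4 x + 35.0 y = 1937.09
Solving the 2×2 system: x ≈ 19.9, y ≈ -22.2 km.

(19.9, -22.2)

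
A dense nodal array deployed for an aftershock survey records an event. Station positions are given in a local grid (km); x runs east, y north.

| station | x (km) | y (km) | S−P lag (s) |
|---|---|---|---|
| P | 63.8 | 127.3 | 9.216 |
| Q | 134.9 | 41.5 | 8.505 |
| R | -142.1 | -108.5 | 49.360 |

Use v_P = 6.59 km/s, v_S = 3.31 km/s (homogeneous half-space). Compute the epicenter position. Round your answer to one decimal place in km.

Distance from S−P lag: d = Δt · v_P v_S / (v_P − v_S) = Δt · (6.59·3.31)/(6.59−3.31) ≈ 6.6503·Δt.
So d_P = 61.29, d_Q = 56.56, d_R = 328.26 km.
Circle about each station: (x − 63.8)² + (y − 127.3)² = 61.29²; (x − 134.9)² + (y − 41.5)² = 56.56²; (x + 142.1)² + (y + 108.5)² = 328.26².
Subtracting pairs of circle equations eliminates x²+y² and gives linear equations (the radical axes):
142.2 x − 171.6 y = 201.96
-411.8 x − 471.6 y = -92309.23
Solving the 2×2 system: x ≈ 115.7, y ≈ 94.7 km.

x ≈ 115.7 km, y ≈ 94.7 km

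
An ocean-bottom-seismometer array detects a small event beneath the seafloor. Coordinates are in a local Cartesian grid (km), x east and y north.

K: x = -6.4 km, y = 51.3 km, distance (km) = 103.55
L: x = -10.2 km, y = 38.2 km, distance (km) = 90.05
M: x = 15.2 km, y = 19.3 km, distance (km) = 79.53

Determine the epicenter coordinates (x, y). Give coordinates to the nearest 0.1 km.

x ≈ -21.8 km, y ≈ -51.1 km

Circle about each station: (x + 6.4)² + (y − 51.3)² = 103.55²; (x + 10.2)² + (y − 38.2)² = 90.05²; (x − 15.2)² + (y − 19.3)² = 79.53².
Subtracting the K equation from the L and M equations removes the quadratic terms:
-7.6 x − 26.2 y = 1504.23
43.2 x − 64.0 y = 2328.46
Solving the 2×2 system: x ≈ -21.8, y ≈ -51.1 km.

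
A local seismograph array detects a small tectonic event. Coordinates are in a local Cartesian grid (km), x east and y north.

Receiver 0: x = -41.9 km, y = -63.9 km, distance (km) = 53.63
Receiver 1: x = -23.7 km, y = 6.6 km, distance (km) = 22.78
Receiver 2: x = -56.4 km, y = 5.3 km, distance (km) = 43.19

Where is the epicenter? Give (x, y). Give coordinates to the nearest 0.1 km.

-18.6 km east, -15.6 km north

Circle about each station: (x + 41.9)² + (y + 63.9)² = 53.63²; (x + 23.7)² + (y − 6.6)² = 22.78²; (x + 56.4)² + (y − 5.3)² = 43.19².
Subtracting pairs of circle equations eliminates x²+y² and gives linear equations (the radical axes):
36.4 x + 141.0 y = -2876.32
-29.0 x + 138.4 y = -1618.97
Solving the 2×2 system: x ≈ -18.6, y ≈ -15.6 km.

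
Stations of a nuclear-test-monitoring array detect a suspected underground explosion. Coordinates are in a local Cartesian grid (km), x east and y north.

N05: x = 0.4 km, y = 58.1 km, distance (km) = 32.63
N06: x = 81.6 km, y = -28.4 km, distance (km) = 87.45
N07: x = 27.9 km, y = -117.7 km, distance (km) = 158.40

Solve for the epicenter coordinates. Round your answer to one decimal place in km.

Circle about each station: (x − 0.4)² + (y − 58.1)² = 32.63²; (x − 81.6)² + (y + 28.4)² = 87.45²; (x − 27.9)² + (y + 117.7)² = 158.40².
Subtracting pairs of circle equations eliminates x²+y² and gives linear equations (the radical axes):
162.4 x − 173.0 y = -2493.44
55.0 x − 351.6 y = -12769.91
Solving the 2×2 system: x ≈ 28.0, y ≈ 40.7 km.

(28.0, 40.7)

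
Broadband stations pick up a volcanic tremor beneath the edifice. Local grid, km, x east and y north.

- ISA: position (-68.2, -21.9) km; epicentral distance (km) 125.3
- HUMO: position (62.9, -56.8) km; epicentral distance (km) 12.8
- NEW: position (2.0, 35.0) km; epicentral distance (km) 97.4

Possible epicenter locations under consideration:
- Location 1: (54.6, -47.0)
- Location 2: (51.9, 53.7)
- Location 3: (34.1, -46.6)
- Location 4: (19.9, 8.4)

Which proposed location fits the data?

Location 1

For each candidate, compare |candidate − station| to the reported distance:
Location 1: residuals ISA 0.0, HUMO 0.0, NEW 0.0 → max 0.0 km
Location 2: residuals ISA 16.6, HUMO 98.2, NEW 44.1 → max 98.2 km
Location 3: residuals ISA 20.1, HUMO 17.8, NEW 9.7 → max 20.1 km
Location 4: residuals ISA 32.1, HUMO 65.3, NEW 65.3 → max 65.3 km
Only Location 1 has all residuals ≈ 0.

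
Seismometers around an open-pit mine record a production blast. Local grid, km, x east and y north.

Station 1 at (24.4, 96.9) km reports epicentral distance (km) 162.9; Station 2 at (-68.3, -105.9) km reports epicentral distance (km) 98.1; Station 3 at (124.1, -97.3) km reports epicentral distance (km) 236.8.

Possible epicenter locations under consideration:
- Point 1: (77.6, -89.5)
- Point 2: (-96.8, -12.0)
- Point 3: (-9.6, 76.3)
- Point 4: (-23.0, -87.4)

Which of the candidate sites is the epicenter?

Point 2

For each candidate, compare |candidate − station| to the reported distance:
Point 1: residuals Station 1 30.9, Station 2 48.7, Station 3 189.7 → max 189.7 km
Point 2: residuals Station 1 0.0, Station 2 0.0, Station 3 0.0 → max 0.0 km
Point 3: residuals Station 1 123.1, Station 2 93.3, Station 3 17.7 → max 123.1 km
Point 4: residuals Station 1 27.4, Station 2 49.2, Station 3 89.4 → max 89.4 km
Only Point 2 has all residuals ≈ 0.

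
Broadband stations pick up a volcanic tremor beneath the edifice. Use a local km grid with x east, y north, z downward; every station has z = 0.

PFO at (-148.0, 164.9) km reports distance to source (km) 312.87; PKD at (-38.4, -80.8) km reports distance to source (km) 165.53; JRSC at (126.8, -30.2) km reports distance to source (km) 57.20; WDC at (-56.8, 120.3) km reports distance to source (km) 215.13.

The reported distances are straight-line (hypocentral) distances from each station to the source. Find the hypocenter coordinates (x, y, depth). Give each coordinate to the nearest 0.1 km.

Each station gives a sphere (x−x_i)² + (y−y_i)² + z² = d_i² (stations at z=0).
Subtracting the PFO sphere from PKD and JRSC: z² cancels, leaving linear equations in x and y:
219.2 x − 491.4 y = 29394.65
549.6 x − 390.2 y = 62510.07
Solving: x ≈ 104.300, y ≈ -13.293 km (keep extra digits for the depth step; rounded: 104.3, -13.3).
Then from the PFO sphere: z² = 312.87² − (x + 148.0)² − (y − 164.9)² with x = 104.300, y = -13.293, so z ≈ 49.796 ≈ 49.8 km.

(104.3, -13.3, 49.8)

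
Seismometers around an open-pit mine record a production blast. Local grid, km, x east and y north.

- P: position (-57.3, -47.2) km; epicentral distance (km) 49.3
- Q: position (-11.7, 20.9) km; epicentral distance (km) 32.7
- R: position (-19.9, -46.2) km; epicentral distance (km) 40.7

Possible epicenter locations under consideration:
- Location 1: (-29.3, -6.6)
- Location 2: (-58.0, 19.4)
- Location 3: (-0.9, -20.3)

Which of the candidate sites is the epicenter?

Location 1

For each candidate, compare |candidate − station| to the reported distance:
Location 1: residuals P 0.0, Q 0.1, R 0.0 → max 0.1 km
Location 2: residuals P 17.3, Q 13.6, R 35.2 → max 35.2 km
Location 3: residuals P 13.2, Q 9.9, R 8.6 → max 13.2 km
Only Location 1 has all residuals ≈ 0.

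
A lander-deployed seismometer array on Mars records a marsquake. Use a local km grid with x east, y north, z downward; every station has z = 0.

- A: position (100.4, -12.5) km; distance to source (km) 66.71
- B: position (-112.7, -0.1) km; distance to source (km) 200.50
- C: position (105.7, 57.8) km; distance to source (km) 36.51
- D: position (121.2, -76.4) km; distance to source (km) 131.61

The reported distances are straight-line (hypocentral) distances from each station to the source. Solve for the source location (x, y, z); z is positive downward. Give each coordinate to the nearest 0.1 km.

(80.8, 46.5, 24.2)

Each station gives a sphere (x−x_i)² + (y−y_i)² + z² = d_i² (stations at z=0).
Subtracting the A sphere from B and C: z² cancels, leaving linear equations in x and y:
-426.2 x + 24.8 y = -33285.14
10.6 x + 140.6 y = 7394.16
Solving: x ≈ 80.803, y ≈ 46.498 km (keep extra digits for the depth step; rounded: 80.8, 46.5).
Then from the A sphere: z² = 66.71² − (x − 100.4)² − (y + 12.5)² with x = 80.803, y = 46.498, so z ≈ 24.195 ≈ 24.2 km.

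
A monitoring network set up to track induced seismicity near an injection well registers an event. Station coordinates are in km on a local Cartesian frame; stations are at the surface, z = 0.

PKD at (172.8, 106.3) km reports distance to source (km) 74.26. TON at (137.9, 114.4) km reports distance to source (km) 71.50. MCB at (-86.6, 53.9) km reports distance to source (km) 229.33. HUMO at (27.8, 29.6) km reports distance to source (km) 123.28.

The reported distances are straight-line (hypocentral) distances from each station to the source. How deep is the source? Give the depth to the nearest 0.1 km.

46.4 km

Each station gives a sphere (x−x_i)² + (y−y_i)² + z² = d_i² (stations at z=0).
Subtracting the PKD sphere from TON and MCB: z² cancels, leaving linear equations in x and y:
-69.8 x + 16.2 y = -8653.46
-518.8 x − 104.8 y = -77832.46
Solving: x ≈ 137.902, y ≈ 60.007 km (keep extra digits for the depth step; rounded: 137.9, 60.0).
Then from the PKD sphere: z² = 74.26² − (x − 172.8)² − (y − 106.3)² with x = 137.902, y = 60.007, so z ≈ 46.407 ≈ 46.4 km.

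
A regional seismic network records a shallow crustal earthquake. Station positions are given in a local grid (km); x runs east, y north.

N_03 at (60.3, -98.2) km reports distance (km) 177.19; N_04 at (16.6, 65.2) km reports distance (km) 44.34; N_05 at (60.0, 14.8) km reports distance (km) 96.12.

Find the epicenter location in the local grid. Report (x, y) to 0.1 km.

-26.8 km east, 56.1 km north

Circle about each station: (x − 60.3)² + (y + 98.2)² = 177.19²; (x − 16.6)² + (y − 65.2)² = 44.34²; (x − 60.0)² + (y − 14.8)² = 96.12².
Subtracting the N_03 equation from the N_04 and N_05 equations removes the quadratic terms:
-87.4 x + 326.8 y = 20677.53
-0.6 x + 226.0 y = 12696.95
Solving the 2×2 system: x ≈ -26.8, y ≈ 56.1 km.
Check against N_03 (with the unrounded x, y): √((x − 60.3)²+(y + 98.2)²) = 177.19 ≈ 177.19 km. ✓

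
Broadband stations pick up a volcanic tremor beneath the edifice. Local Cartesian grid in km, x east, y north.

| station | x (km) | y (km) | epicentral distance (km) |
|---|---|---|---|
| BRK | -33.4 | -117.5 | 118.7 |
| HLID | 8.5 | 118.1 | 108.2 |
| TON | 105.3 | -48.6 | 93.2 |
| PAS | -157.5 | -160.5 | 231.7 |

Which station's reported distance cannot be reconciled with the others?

Solve using three stations at a time. Using BRK, TON, PAS (subtract circle equations pairwise → linear system) gives (x, y) ≈ (19.9, -11.6).
Distances from that point to each station vs reported:
  BRK: calculated 118.6 vs reported 118.7 → residual 0.1 km
  HLID: calculated 130.2 vs reported 108.2 → residual 22.0 km
  TON: calculated 93.0 vs reported 93.2 → residual 0.2 km
  PAS: calculated 231.6 vs reported 231.7 → residual 0.1 km
BRK, TON, PAS are mutually consistent (residuals ≈ 0); HLID is off by 22.0 km.

HLID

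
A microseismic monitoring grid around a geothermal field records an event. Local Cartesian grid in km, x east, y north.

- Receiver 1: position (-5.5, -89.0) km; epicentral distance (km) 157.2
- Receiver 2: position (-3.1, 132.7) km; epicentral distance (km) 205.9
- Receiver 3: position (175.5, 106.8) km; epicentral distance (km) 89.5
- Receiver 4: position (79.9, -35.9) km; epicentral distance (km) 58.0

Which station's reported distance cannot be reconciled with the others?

Solve using three stations at a time. Using Receiver 1, Receiver 2, Receiver 4 (subtract circle equations pairwise → linear system) gives (x, y) ≈ (135.5, -19.5).
Distances from that point to each station vs reported:
  Receiver 1: calculated 157.2 vs reported 157.2 → residual 0.0 km
  Receiver 2: calculated 205.9 vs reported 205.9 → residual 0.0 km
  Receiver 3: calculated 132.5 vs reported 89.5 → residual 43.0 km
  Receiver 4: calculated 58.0 vs reported 58.0 → residual 0.0 km
Receiver 1, Receiver 2, Receiver 4 are mutually consistent (residuals ≈ 0); Receiver 3 is off by 43.0 km.

Receiver 3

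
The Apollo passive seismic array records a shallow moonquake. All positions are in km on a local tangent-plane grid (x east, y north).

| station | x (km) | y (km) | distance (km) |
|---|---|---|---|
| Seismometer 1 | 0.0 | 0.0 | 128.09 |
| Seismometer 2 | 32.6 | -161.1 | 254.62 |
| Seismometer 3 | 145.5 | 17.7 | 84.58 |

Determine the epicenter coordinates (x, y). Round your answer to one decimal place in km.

Circle about each station: x² + y² = 128.09²; (x − 32.6)² + (y + 161.1)² = 254.62²; (x − 145.5)² + (y − 17.7)² = 84.58².
Subtracting the Seismometer 1 equation from the Seismometer 2 and Seismometer 3 equations removes the quadratic terms:
65.2 x − 322.2 y = -21408.33
291.0 x + 35.4 y = 30736.81
Solving the 2×2 system: x ≈ 95.2, y ≈ 85.7 km.

x ≈ 95.2 km, y ≈ 85.7 km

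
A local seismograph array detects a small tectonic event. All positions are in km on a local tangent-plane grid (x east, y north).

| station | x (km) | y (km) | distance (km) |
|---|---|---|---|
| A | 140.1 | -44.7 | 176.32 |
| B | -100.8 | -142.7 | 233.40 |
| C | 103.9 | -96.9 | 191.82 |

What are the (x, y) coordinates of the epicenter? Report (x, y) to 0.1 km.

3.1 km east, 66.3 km north

Circle about each station: (x − 140.1)² + (y + 44.7)² = 176.32²; (x + 100.8)² + (y + 142.7)² = 233.40²; (x − 103.9)² + (y + 96.9)² = 191.82².
Subtracting pairs of circle equations eliminates x²+y² and gives linear equations (the radical axes):
-481.8 x − 196.0 y = -14488.99
-72.4 x − 104.4 y = -7147.45
Solving the 2×2 system: x ≈ 3.1, y ≈ 66.3 km.
Check against A (with the unrounded x, y): √((x − 140.1)²+(y + 44.7)²) = 176.34 ≈ 176.32 km. ✓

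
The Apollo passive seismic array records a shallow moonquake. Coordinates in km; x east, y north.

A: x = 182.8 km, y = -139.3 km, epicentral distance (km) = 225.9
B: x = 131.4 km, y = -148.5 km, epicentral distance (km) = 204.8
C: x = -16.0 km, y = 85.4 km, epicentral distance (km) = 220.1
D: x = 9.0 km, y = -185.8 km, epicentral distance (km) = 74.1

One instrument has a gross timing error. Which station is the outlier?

Solve using three stations at a time. Using A, C, D (subtract circle equations pairwise → linear system) gives (x, y) ≈ (-43.0, -133.0).
Distances from that point to each station vs reported:
  A: calculated 225.9 vs reported 225.9 → residual 0.0 km
  B: calculated 175.1 vs reported 204.8 → residual 29.7 km
  C: calculated 220.1 vs reported 220.1 → residual 0.0 km
  D: calculated 74.1 vs reported 74.1 → residual 0.0 km
A, C, D are mutually consistent (residuals ≈ 0); B is off by 29.7 km.

B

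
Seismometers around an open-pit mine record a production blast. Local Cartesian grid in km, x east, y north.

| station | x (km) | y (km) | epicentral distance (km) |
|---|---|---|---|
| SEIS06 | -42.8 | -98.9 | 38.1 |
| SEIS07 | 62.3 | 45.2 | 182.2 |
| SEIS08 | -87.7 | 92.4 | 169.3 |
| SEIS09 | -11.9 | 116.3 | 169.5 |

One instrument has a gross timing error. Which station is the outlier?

Solve using three stations at a time. Using SEIS06, SEIS07, SEIS08 (subtract circle equations pairwise → linear system) gives (x, y) ≈ (-73.5, -76.3).
Distances from that point to each station vs reported:
  SEIS06: calculated 38.1 vs reported 38.1 → residual 0.0 km
  SEIS07: calculated 182.2 vs reported 182.2 → residual 0.0 km
  SEIS08: calculated 169.3 vs reported 169.3 → residual 0.0 km
  SEIS09: calculated 202.2 vs reported 169.5 → residual 32.7 km
SEIS06, SEIS07, SEIS08 are mutually consistent (residuals ≈ 0); SEIS09 is off by 32.7 km.

SEIS09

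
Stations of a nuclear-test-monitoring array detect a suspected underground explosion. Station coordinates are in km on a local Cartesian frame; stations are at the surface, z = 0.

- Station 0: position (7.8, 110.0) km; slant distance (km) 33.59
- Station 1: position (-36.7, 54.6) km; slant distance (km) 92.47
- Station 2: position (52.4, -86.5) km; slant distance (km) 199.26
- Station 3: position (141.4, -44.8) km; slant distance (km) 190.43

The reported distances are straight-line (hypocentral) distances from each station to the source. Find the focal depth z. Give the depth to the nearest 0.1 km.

Each station gives a sphere (x−x_i)² + (y−y_i)² + z² = d_i² (stations at z=0).
Subtracting the Station 0 sphere from Station 1 and Station 2: z² cancels, leaving linear equations in x and y:
-89.0 x − 110.8 y = -15255.20
89.2 x − 393.0 y = -40509.09
Solving: x ≈ 33.591, y ≈ 110.701 km (keep extra digits for the depth step; rounded: 33.6, 110.7).
Then from the Station 0 sphere: z² = 33.59² − (x − 7.8)² − (y − 110.0)² with x = 33.591, y = 110.701, so z ≈ 21.509 ≈ 21.5 km.

depth ≈ 21.5 km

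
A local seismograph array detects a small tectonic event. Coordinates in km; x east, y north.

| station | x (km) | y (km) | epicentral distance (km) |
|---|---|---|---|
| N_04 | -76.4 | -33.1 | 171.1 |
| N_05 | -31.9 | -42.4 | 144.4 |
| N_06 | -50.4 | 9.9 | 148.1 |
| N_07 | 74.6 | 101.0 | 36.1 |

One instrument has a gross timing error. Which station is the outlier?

N_06

Solve using three stations at a time. Using N_04, N_05, N_07 (subtract circle equations pairwise → linear system) gives (x, y) ≈ (62.4, 67.0).
Distances from that point to each station vs reported:
  N_04: calculated 171.1 vs reported 171.1 → residual 0.0 km
  N_05: calculated 144.4 vs reported 144.4 → residual 0.0 km
  N_06: calculated 126.4 vs reported 148.1 → residual 21.7 km
  N_07: calculated 36.1 vs reported 36.1 → residual 0.0 km
N_04, N_05, N_07 are mutually consistent (residuals ≈ 0); N_06 is off by 21.7 km.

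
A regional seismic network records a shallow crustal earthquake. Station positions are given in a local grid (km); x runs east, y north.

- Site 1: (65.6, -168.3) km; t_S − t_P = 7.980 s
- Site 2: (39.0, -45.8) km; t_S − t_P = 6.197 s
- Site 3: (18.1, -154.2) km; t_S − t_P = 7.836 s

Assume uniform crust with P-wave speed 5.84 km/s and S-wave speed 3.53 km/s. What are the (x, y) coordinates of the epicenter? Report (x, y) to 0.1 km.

Distance from S−P lag: d = Δt · v_P v_S / (v_P − v_S) = Δt · (5.84·3.53)/(5.84−3.53) ≈ 8.9243·Δt.
So d_Site 1 = 71.22, d_Site 2 = 55.30, d_Site 3 = 69.93 km.
Circle about each station: (x − 65.6)² + (y + 168.3)² = 71.22²; (x − 39.0)² + (y + 45.8)² = 55.30²; (x − 18.1)² + (y + 154.2)² = 69.93².
Subtracting pairs of circle equations eliminates x²+y² and gives linear equations (the radical axes):
-53.2 x + 245.0 y = -26995.41
-95.0 x + 28.2 y = -8340.92
Solving the 2×2 system: x ≈ 58.9, y ≈ -97.4 km.

(58.9, -97.4)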